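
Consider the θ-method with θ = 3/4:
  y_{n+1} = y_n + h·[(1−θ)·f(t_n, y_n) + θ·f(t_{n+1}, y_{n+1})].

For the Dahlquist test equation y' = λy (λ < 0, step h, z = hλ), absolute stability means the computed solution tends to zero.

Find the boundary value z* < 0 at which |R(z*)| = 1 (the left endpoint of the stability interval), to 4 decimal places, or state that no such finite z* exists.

interval (−∞, 0).

On y'=λy, z=hλ:
  y_{n+1} = y_n + z·[1/4·y_n + 3/4·y_{n+1}] ⇒ (1 − 3/4z)y_{n+1} = (1 + 1/4z)y_n
  ⇒ R(z) = (1 + 1/4z)/(1 − 3/4z).

Need |R(x)|<1, x<0.
x=-1.79: |R|=0.2359
x=-2: |R|=0.2000
x=-10: |R|=0.1765
x=-100: |R|=0.3158
θ=3/4≥1/2 ⇒ |1+1/4x|<|1−3/4x| ∀x<0 ⇒ unbounded interval.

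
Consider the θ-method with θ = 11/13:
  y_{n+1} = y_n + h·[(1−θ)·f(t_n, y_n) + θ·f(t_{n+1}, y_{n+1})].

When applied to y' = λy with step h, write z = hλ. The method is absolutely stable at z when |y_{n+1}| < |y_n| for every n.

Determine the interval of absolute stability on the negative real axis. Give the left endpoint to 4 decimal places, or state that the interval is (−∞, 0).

(−∞, 0) — no finite endpoint.

Test eqn y'=λy, z=hλ:
  y_{n+1} = y_n + z·[2/13·y_n + 11/13·y_{n+1}] ⇒ (1 − 11/13z)y_{n+1} = (1 + 2/13z)y_n
  Hence R(z) = (1 + 2/13z)/(1 − 11/13z).

Find x<0 with |R(x)|<1.
x=-0.69: |R|=0.5644
x=-2: |R|=0.2571
x=-10: |R|=0.0569
x=-100: |R|=0.1680
θ=11/13≥1/2 ⇒ |1+2/13x|<|1−11/13x| ∀x<0 ⇒ stable on all of ℝ⁻.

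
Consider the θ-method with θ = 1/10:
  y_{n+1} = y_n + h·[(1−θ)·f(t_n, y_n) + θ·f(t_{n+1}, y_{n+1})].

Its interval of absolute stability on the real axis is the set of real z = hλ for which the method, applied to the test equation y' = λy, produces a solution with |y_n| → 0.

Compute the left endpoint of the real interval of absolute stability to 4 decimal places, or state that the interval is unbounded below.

left endpoint -2.5000.

Set f=λy, z=hλ:
  y_{n+1} = y_n + z·[9/10·y_n + 1/10·y_{n+1}] ⇒ (1 − 1/10z)y_{n+1} = (1 + 9/10z)y_n
  so R(z) = (1 + 9/10z)/(1 − 1/10z).

Boundary: |R(x)|=1, x<0.
x=-0.58: |R|=0.4518
R=−1: 1+9/10x = −1+1/10x ⇒ -4/5x=2 ⇒ x=2/(-4/5)=-2.5000
Confirm numerically:
  x=-2.338: |R|=0.89496 <1
  x=-2.316: |R|=0.88048 <1
  x=-1.455: |R|=0.27019 <1
  x=-2.782: |R|=1.17650 >1
  x=-2.572: |R|=1.04582 >1
Interval (-2.5000, 0).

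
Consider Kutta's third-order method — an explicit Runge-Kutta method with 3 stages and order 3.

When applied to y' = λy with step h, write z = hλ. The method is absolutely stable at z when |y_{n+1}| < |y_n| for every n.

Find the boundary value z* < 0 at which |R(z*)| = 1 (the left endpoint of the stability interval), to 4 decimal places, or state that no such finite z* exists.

Test eqn y'=λy, z=hλ:
  order 3, 3-stage ⇒ R(z)=1+z+z^2/2+z^3/6
  (e.g. R(-0.49)=0.61044, |R|=0.61044)

Boundary: |R(x)|=1, x<0.
x=-0.49: |R|=0.6104
|R(-1.5)|=0.0625 |R(-0.62)|=0.5325 |R(-0.53)|=0.5856
Bisect:
  x_lo=-2.9157 |R|=1.7961  x_hi=-0.2933 |R|=0.7455
  mid=-1.60448 |R|=0.00572 →hi
  mid=-2.26006 |R|=0.63015 →hi
  mid=-2.58786 |R|=1.12784 →lo
  mid=-2.42396 |R|=0.85987 →hi
  mid=-2.50591 |R|=0.98880 →hi
  mid=-2.54688 |R|=1.05702 →lo
  mid=-2.52640 |R|=1.02259 →lo
  mid=-2.51615 |R|=1.00561 →lo
  mid=-2.51103 |R|=0.99718 →hi
  ...
  [-2.51279,-2.51263] ⇒ x*=-2.5127
So |R|<1 on (-2.5127, 0).

left endpoint -2.5127.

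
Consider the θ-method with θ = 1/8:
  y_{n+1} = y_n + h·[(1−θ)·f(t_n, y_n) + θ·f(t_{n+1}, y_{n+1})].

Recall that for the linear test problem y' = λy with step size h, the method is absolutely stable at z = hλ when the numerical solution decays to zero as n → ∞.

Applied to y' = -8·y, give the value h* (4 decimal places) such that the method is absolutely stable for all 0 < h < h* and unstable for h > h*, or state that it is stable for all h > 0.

(-2.6667,0); λ=-8 ⇒ h* = (8/3)/8 = 0.3333.

Test eqn y'=λy, z=hλ:
  y_{n+1} = y_n + z·[7/8·y_n + 1/8·y_{n+1}] ⇒ (1 − 1/8z)y_{n+1} = (1 + 7/8z)y_n
  ⇒ R(z) = (1 + 7/8z)/(1 − 1/8z).

Find x<0 with |R(x)|<1.
x=-1.31: |R|=0.1257
R=−1: 1+7/8x = −1+1/8x ⇒ -3/4x=2 ⇒ x=2/(-3/4)=-2.6667
Confirm numerically:
  x=-2.348: |R|=0.81523 <1
  x=-2.092: |R|=0.65834 <1
  x=-1.818: |R|=0.48136 <1
  x=-1.116: |R|=0.02062 <1
  x=-3.091: |R|=1.22956 >1
  x=-2.751: |R|=1.04707 >1
  x=-2.719: |R|=1.02929 >1
So |R|<1 on (-2.6667, 0).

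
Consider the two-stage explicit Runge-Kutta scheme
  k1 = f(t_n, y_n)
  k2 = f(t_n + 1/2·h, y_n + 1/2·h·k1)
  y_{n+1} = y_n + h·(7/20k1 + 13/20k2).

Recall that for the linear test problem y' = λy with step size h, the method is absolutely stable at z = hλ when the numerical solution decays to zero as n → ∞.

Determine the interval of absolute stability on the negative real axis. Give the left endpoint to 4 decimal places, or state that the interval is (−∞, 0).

On y'=λy, z=hλ:
  k1=λy_n ⇒ h·k1=z·y_n;  k2=λ(1+1/2z)y_n ⇒ h·k2=z(1+1/2z)y_n
  y_{n+1}/y_n = 1 + 7/20z + 13/20z(1+1/2z) = 1 + z + 13/40z²
  ⇒ R(z) = 1 + z + 13/40z².

Boundary: |R(x)|=1, x<0.
x=-0.59: |R|=0.5231
R=1: x+13/40x²=0 ⇒ x=−40/13=-3.0769; min R=1−1/(4·13/40)=0.2308>−1
Confirm numerically:
  x=-2.790: |R|=0.73983 <1
  x=-1.511: |R|=0.23101 <1
  x=-1.264: |R|=0.25525 <1
  x=-3.644: |R|=1.67159 >1
  x=-3.260: |R|=1.19397 >1
  x=-3.126: |R|=1.04986 >1
Stable set (-3.0769, 0).

z∈(-3.0769,0).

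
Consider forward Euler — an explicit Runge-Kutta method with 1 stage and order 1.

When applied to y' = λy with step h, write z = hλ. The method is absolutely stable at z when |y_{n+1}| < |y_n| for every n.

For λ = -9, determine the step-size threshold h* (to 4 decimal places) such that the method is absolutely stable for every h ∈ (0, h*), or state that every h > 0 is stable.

(-2.0000,0); λ=-9 ⇒ h* = 0.2222.

Set f=λy, z=hλ:
  order 1, 1-stage ⇒ R(z)=1+z
  (e.g. R(-0.68)=0.32000, |R|=0.32000)

Boundary: |R(x)|=1, x<0.
x=-0.68: |R|=0.3200
|R(-1.96)|=0.9600 |R(-1.44)|=0.4400 |R(-0.79)|=0.2100
Bisect:
  x_lo=-2.6587 |R|=1.6587  x_hi=-0.3679 |R|=0.6321
  mid=-1.51332 |R|=0.51332 →hi
  mid=-2.08601 |R|=1.08601 →lo
  mid=-1.79967 |R|=0.79967 →hi
  mid=-1.94284 |R|=0.94284 →hi
  mid=-2.01442 |R|=1.01442 →lo
  mid=-1.97863 |R|=0.97863 →hi
  mid=-1.99653 |R|=0.99653 →hi
  ...
  [-2.00002,-1.99988] ⇒ x*=-2.0000
Stable set (-2.0000, 0).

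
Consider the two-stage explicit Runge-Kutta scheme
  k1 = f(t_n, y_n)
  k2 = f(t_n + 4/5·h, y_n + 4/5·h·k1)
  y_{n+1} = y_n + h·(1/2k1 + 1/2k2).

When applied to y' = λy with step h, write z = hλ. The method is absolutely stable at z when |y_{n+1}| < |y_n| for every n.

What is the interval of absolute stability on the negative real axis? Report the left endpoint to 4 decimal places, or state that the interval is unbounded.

On y'=λy, z=hλ:
  k1=λy_n ⇒ h·k1=z·y_n;  k2=λ(1+4/5z)y_n ⇒ h·k2=z(1+4/5z)y_n
  y_{n+1}/y_n = 1 + 1/2z + 1/2z(1+4/5z) = 1 + z + 2/5z²
  so R(z) = 1 + z + 2/5z².

Boundary: |R(x)|=1, x<0.
x=-1.73: |R|=0.4672
R=1: x+2/5x²=0 ⇒ x=−5/2=-2.5000; min R=1−1/(4·2/5)=0.3750>−1
Confirm numerically:
  x=-2.141: |R|=0.69255 <1
  x=-1.317: |R|=0.37680 <1
  x=-1.030: |R|=0.39436 <1
  x=-2.775: |R|=1.30525 >1
  x=-2.765: |R|=1.29309 >1
  x=-2.676: |R|=1.18839 >1
Stable set (-2.5000, 0).

z∈(-2.5000,0).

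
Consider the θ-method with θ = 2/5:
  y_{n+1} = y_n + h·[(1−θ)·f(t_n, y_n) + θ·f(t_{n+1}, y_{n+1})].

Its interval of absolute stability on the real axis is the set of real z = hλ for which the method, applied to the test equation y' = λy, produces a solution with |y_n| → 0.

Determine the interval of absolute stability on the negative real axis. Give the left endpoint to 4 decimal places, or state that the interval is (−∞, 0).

z∈(-10.0000,0).

On y'=λy, z=hλ:
  y_{n+1} = y_n + z·[3/5·y_n + 2/5·y_{n+1}] ⇒ (1 − 2/5z)y_{n+1} = (1 + 3/5z)y_n
  R(z) = (1 + 3/5z)/(1 − 2/5z).

Find x<0 with |R(x)|<1.
x=-0.6: |R|=0.5161
R=−1: 1+3/5x = −1+2/5x ⇒ -1/5x=2 ⇒ x=2/(-1/5)=-10.0000
Confirm numerically:
  x=-9.551: |R|=0.98137 <1
  x=-9.466: |R|=0.97769 <1
  x=-7.673: |R|=0.88563 <1
  x=-6.215: |R|=0.78285 <1
  x=-10.258: |R|=1.01011 >1
  x=-10.142: |R|=1.00562 >1
Stable set (-10.0000, 0).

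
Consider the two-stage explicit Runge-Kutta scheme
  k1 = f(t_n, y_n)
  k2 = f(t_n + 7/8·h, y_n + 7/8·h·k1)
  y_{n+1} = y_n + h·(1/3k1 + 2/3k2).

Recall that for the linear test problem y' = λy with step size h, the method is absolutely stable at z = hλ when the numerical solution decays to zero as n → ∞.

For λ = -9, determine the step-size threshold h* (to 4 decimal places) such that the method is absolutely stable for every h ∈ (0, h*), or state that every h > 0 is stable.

(-1.7143,0); λ=-9 ⇒ h* = (12/7)/9 = 0.1905.

Set f=λy, z=hλ:
  k1=λy_n ⇒ h·k1=z·y_n;  k2=λ(1+7/8z)y_n ⇒ h·k2=z(1+7/8z)y_n
  y_{n+1}/y_n = 1 + 1/3z + 2/3z(1+7/8z) = 1 + z + 7/12z²
  R(z) = 1 + z + 7/12z².

Boundary: |R(x)|=1, x<0.
x=-1.57: |R|=0.8679
R=1: x+7/12x²=0 ⇒ x=−12/7=-1.7143; min R=1−1/(4·7/12)=0.5714>−1
Confirm numerically:
  x=-1.379: |R|=0.73029 <1
  x=-1.095: |R|=0.60443 <1
  x=-0.973: |R|=0.57926 <1
  x=-2.229: |R|=1.66926 >1
  x=-1.870: |R|=1.16986 >1
  x=-1.786: |R|=1.07471 >1
Interval (-1.7143, 0).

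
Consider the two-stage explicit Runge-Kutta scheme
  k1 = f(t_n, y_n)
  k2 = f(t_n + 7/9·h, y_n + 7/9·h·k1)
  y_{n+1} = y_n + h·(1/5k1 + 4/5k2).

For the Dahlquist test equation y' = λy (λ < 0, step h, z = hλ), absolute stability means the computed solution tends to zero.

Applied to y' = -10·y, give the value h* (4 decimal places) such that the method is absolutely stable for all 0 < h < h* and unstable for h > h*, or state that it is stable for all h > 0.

(-1.6071,0); λ=-10 ⇒ h* = (45/28)/10 = 0.1607.

On y'=λy, z=hλ:
  k1=λy_n ⇒ h·k1=z·y_n;  k2=λ(1+7/9z)y_n ⇒ h·k2=z(1+7/9z)y_n
  y_{n+1}/y_n = 1 + 1/5z + 4/5z(1+7/9z) = 1 + z + 28/45z²
  R(z) = 1 + z + 28/45z².

Need |R(x)|<1, x<0.
x=-1.66: |R|=1.0546
R=1: x+28/45x²=0 ⇒ x=−45/28=-1.6071; min R=1−1/(4·28/45)=0.5982>−1
Confirm numerically:
  x=-1.468: |R|=0.87290 <1
  x=-1.164: |R|=0.67905 <1
  x=-1.013: |R|=0.62551 <1
  x=-2.202: |R|=1.81503 >1
  x=-1.791: |R|=1.20489 >1
  x=-1.721: |R|=1.12192 >1
So |R|<1 on (-1.6071, 0).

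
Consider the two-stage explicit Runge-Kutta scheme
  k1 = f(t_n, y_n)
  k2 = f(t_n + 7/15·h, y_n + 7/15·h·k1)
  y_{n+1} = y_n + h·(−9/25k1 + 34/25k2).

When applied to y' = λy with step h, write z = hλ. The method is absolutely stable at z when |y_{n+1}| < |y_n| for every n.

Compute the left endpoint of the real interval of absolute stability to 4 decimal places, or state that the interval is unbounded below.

z* = -1.5756.

Set f=λy, z=hλ:
  k1=λy_n ⇒ h·k1=z·y_n;  k2=λ(1+7/15z)y_n ⇒ h·k2=z(1+7/15z)y_n
  y_{n+1}/y_n = 1 − 9/25z + 34/25z(1+7/15z) = 1 + z + 238/375z²
  Hence R(z) = 1 + z + 238/375z².

Need |R(x)|<1, x<0.
x=-1.49: |R|=0.9190
R=1: x+238/375x²=0 ⇒ x=−375/238=-1.5756; min R=1−1/(4·238/375)=0.6061>−1
Confirm numerically:
  x=-1.531: |R|=0.95663 <1
  x=-1.486: |R|=0.91547 <1
  x=-1.261: |R|=0.74820 <1
  x=-0.807: |R|=0.60633 <1
  x=-1.928: |R|=1.43117 >1
  x=-1.794: |R|=1.24863 >1
So |R|<1 on (-1.5756, 0).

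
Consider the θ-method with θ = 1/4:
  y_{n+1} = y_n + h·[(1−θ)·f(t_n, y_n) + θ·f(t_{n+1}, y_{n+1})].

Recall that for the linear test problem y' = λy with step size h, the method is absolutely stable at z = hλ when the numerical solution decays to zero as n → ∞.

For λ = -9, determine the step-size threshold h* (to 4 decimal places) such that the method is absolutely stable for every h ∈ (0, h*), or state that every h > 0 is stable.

(-4.0000,0); λ=-9 ⇒ h* = (4)/9 = 0.4444.

On y'=λy, z=hλ:
  y_{n+1} = y_n + z·[3/4·y_n + 1/4·y_{n+1}] ⇒ (1 − 1/4z)y_{n+1} = (1 + 3/4z)y_n
  R(z) = (1 + 3/4z)/(1 − 1/4z).

Solve |R(x)|<1 on ℝ⁻.
x=-1.24: |R|=0.0534
R=−1: 1+3/4x = −1+1/4x ⇒ -1/2x=2 ⇒ x=2/(-1/2)=-4.0000
Confirm numerically:
  x=-3.072: |R|=0.73756 <1
  x=-2.968: |R|=0.70379 <1
  x=-2.750: |R|=0.62963 <1
  x=-1.710: |R|=0.19790 <1
  x=-4.556: |R|=1.12997 >1
  x=-4.205: |R|=1.04997 >1
Interval (-4.0000, 0).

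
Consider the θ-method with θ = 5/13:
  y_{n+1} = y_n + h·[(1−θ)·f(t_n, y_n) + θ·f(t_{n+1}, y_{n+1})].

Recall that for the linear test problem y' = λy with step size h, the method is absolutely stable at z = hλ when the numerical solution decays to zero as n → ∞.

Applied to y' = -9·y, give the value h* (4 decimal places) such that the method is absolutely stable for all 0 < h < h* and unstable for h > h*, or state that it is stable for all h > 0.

(-8.6667,0); λ=-9 ⇒ h* = (26/3)/9 = 0.9630.

With y'=λy (z=hλ):
  y_{n+1} = y_n + z·[8/13·y_n + 5/13·y_{n+1}] ⇒ (1 − 5/13z)y_{n+1} = (1 + 8/13z)y_n
  R(z) = (1 + 8/13z)/(1 − 5/13z).

Solve |R(x)|<1 on ℝ⁻.
x=-0.93: |R|=0.3150
R=−1: 1+8/13x = −1+5/13x ⇒ -3/13x=2 ⇒ x=2/(-3/13)=-8.6667
Confirm numerically:
  x=-5.483: |R|=0.76368 <1
  x=-4.864: |R|=0.69432 <1
  x=-4.544: |R|=0.65375 <1
  x=-9.245: |R|=1.02930 >1
  x=-8.964: |R|=1.01543 >1
  x=-8.896: |R|=1.01197 >1
So |R|<1 on (-8.6667, 0).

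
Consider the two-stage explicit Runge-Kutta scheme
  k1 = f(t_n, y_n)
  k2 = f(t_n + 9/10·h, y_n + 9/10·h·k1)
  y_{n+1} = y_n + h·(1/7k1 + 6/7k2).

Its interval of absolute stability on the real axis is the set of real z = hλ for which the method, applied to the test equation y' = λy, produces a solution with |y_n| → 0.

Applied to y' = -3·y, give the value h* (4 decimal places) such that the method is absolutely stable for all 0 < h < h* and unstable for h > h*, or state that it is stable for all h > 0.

Test eqn y'=λy, z=hλ:
  k1=λy_n ⇒ h·k1=z·y_n;  k2=λ(1+9/10z)y_n ⇒ h·k2=z(1+9/10z)y_n
  y_{n+1}/y_n = 1 + 1/7z + 6/7z(1+9/10z) = 1 + z + 27/35z²
  R(z) = 1 + z + 27/35z².

Find x<0 with |R(x)|<1.
x=-0.57: |R|=0.6806
R=1: x+27/35x²=0 ⇒ x=−35/27=-1.2963; min R=1−1/(4·27/35)=0.6759>−1
Confirm numerically:
  x=-1.002: |R|=0.77252 <1
  x=-0.950: |R|=0.74621 <1
  x=-0.742: |R|=0.68272 <1
  x=-0.642: |R|=0.67596 <1
  x=-1.604: |R|=1.38074 >1
  x=-1.553: |R|=1.30754 >1
Stable set (-1.2963, 0).

(-1.2963,0); λ=-3 ⇒ h* = (35/27)/3 = 0.4321.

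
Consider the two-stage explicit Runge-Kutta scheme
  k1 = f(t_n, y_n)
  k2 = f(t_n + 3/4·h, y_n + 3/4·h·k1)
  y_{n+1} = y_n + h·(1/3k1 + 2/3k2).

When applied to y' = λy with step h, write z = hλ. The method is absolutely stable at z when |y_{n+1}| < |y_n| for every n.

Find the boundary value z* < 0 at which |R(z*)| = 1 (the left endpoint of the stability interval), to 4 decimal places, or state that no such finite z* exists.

Set f=λy, z=hλ:
  k1=λy_n ⇒ h·k1=z·y_n;  k2=λ(1+3/4z)y_n ⇒ h·k2=z(1+3/4z)y_n
  y_{n+1}/y_n = 1 + 1/3z + 2/3z(1+3/4z) = 1 + z + 1/2z²
  Hence R(z) = 1 + z + 1/2z².

Find x<0 with |R(x)|<1.
x=-0.65: |R|=0.5613
R=1: x+1/2x²=0 ⇒ x=−2=-2.0000; min R=1−1/(4·1/2)=0.5000>−1
Confirm numerically:
  x=-1.814: |R|=0.83130 <1
  x=-1.729: |R|=0.76572 <1
  x=-1.139: |R|=0.50966 <1
  x=-2.308: |R|=1.35543 >1
  x=-2.123: |R|=1.13056 >1
Interval (-2.0000, 0).

z* = -2.0000.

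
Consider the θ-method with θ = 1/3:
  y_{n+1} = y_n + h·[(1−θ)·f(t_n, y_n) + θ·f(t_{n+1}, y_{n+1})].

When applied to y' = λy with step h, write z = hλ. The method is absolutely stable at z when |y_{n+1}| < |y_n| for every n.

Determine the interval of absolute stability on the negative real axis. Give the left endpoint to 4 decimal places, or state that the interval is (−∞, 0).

With y'=λy (z=hλ):
  y_{n+1} = y_n + z·[2/3·y_n + 1/3·y_{n+1}] ⇒ (1 − 1/3z)y_{n+1} = (1 + 2/3z)y_n
  R(z) = (1 + 2/3z)/(1 − 1/3z).

Need |R(x)|<1, x<0.
x=-0.58: |R|=0.5140
R=−1: 1+2/3x = −1+1/3x ⇒ -1/3x=2 ⇒ x=2/(-1/3)=-6.0000
Confirm numerically:
  x=-4.497: |R|=0.79952 <1
  x=-4.257: |R|=0.75982 <1
  x=-3.841: |R|=0.68440 <1
  x=-3.688: |R|=0.65431 <1
  x=-6.503: |R|=1.05293 >1
  x=-6.185: |R|=1.02014 >1
So |R|<1 on (-6.0000, 0).

(-6.0000, 0).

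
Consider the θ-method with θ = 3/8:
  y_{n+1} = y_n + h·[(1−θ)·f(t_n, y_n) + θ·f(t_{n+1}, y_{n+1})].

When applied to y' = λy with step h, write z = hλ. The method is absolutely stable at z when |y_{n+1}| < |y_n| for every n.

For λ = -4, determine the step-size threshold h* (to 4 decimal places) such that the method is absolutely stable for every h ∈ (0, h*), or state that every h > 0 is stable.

With y'=λy (z=hλ):
  y_{n+1} = y_n + z·[5/8·y_n + 3/8·y_{n+1}] ⇒ (1 − 3/8z)y_{n+1} = (1 + 5/8z)y_n
  so R(z) = (1 + 5/8z)/(1 − 3/8z).

Boundary: |R(x)|=1, x<0.
x=-0.79: |R|=0.3905
R=−1: 1+5/8x = −1+3/8x ⇒ -1/4x=2 ⇒ x=2/(-1/4)=-8.0000
Confirm numerically:
  x=-7.128: |R|=0.94065 <1
  x=-6.004: |R|=0.84653 <1
  x=-3.464: |R|=0.50674 <1
  x=-8.382: |R|=1.02305 >1
  x=-8.342: |R|=1.02071 >1
  x=-8.158: |R|=1.00973 >1
Stable set (-8.0000, 0).

(-8.0000,0); λ=-4 ⇒ h* = (8)/4 = 2.0000.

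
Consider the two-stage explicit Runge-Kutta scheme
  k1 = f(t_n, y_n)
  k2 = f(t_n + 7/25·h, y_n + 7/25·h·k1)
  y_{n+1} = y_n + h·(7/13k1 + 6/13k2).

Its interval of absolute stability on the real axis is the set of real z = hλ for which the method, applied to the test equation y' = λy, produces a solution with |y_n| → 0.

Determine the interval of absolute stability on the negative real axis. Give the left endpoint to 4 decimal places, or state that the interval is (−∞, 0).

Set f=λy, z=hλ:
  k1=λy_n ⇒ h·k1=z·y_n;  k2=λ(1+7/25z)y_n ⇒ h·k2=z(1+7/25z)y_n
  y_{n+1}/y_n = 1 + 7/13z + 6/13z(1+7/25z) = 1 + z + 42/325z²
  R(z) = 1 + z + 42/325z².

Boundary: |R(x)|=1, x<0.
x=-1.31: |R|=0.0882
R=1: x+42/325x²=0 ⇒ x=−325/42=-7.7381; min R=1−1/(4·42/325)=-0.9345>−1
Confirm numerically:
  x=-6.375: |R|=0.12298 <1
  x=-5.434: |R|=0.61803 <1
  x=-5.037: |R|=0.75824 <1
  x=-3.470: |R|=0.91395 <1
  x=-8.115: |R|=1.39526 >1
  x=-7.999: |R|=1.26970 >1
  x=-7.932: |R|=1.19876 >1
So |R|<1 on (-7.7381, 0).

(-7.7381, 0).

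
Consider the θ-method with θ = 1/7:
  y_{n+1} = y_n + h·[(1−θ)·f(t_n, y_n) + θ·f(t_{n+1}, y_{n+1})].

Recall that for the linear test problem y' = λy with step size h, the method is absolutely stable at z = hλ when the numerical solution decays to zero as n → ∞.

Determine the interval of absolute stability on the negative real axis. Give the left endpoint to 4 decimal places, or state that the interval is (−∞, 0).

On y'=λy, z=hλ:
  y_{n+1} = y_n + z·[6/7·y_n + 1/7·y_{n+1}] ⇒ (1 − 1/7z)y_{n+1} = (1 + 6/7z)y_n
  R(z) = (1 + 6/7z)/(1 − 1/7z).

Solve |R(x)|<1 on ℝ⁻.
x=-1.47: |R|=0.2149
R=−1: 1+6/7x = −1+1/7x ⇒ -5/7x=2 ⇒ x=2/(-5/7)=-2.8000
Confirm numerically:
  x=-2.378: |R|=0.77501 <1
  x=-2.035: |R|=0.57665 <1
  x=-1.577: |R|=0.28705 <1
  x=-1.136: |R|=0.02262 <1
  x=-3.303: |R|=1.24410 >1
  x=-3.236: |R|=1.21297 >1
  x=-3.064: |R|=1.13116 >1
Stable set (-2.8000, 0).

(-2.8000, 0).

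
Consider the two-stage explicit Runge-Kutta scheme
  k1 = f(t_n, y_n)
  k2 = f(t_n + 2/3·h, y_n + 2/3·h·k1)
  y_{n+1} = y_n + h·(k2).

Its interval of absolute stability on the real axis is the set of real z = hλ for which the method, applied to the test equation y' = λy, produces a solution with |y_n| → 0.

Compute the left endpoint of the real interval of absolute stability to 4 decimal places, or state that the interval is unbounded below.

With y'=λy (z=hλ):
  k1=λy_n ⇒ h·k1=z·y_n;  k2=λ(1+2/3z)y_n ⇒ h·k2=z(1+2/3z)y_n
  y_{n+1}/y_n = 1 + z(1+2/3z) = 1 + z + 2/3z²
  R(z) = 1 + z + 2/3z².

Need |R(x)|<1, x<0.
x=-0.59: |R|=0.6421
R=1: x+2/3x²=0 ⇒ x=−3/2=-1.5000; min R=1−1/(4·2/3)=0.6250>−1
Confirm numerically:
  x=-1.238: |R|=0.78376 <1
  x=-1.231: |R|=0.77924 <1
  x=-0.962: |R|=0.65496 <1
  x=-2.058: |R|=1.76558 >1
  x=-1.892: |R|=1.49444 >1
  x=-1.529: |R|=1.02956 >1
So |R|<1 on (-1.5000, 0).

left endpoint -1.5000.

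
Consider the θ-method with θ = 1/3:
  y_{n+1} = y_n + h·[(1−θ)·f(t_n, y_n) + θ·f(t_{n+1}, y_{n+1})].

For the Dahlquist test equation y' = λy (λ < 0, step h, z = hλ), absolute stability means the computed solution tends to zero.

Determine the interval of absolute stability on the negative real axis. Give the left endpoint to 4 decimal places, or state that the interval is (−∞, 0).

Test eqn y'=λy, z=hλ:
  y_{n+1} = y_n + z·[2/3·y_n + 1/3·y_{n+1}] ⇒ (1 − 1/3z)y_{n+1} = (1 + 2/3z)y_n
  R(z) = (1 + 2/3z)/(1 − 1/3z).

Solve |R(x)|<1 on ℝ⁻.
x=-1.64: |R|=0.0603
R=−1: 1+2/3x = −1+1/3x ⇒ -1/3x=2 ⇒ x=2/(-1/3)=-6.0000
Confirm numerically:
  x=-5.443: |R|=0.93403 <1
  x=-5.275: |R|=0.91239 <1
  x=-2.470: |R|=0.35466 <1
  x=-6.569: |R|=1.05946 >1
  x=-6.536: |R|=1.05621 >1
So |R|<1 on (-6.0000, 0).

(-6.0000, 0).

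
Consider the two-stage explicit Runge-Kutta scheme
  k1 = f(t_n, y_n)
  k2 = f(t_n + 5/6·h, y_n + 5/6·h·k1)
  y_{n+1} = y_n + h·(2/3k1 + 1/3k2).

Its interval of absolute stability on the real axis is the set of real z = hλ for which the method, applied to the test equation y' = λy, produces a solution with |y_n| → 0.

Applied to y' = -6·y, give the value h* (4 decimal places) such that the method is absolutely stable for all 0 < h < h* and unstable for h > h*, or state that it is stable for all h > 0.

(-3.6000,0); λ=-6 ⇒ h* = (18/5)/6 = 0.6000.

On y'=λy, z=hλ:
  k1=λy_n ⇒ h·k1=z·y_n;  k2=λ(1+5/6z)y_n ⇒ h·k2=z(1+5/6z)y_n
  y_{n+1}/y_n = 1 + 2/3z + 1/3z(1+5/6z) = 1 + z + 5/18z²
  so R(z) = 1 + z + 5/18z².

Find x<0 with |R(x)|<1.
x=-1.43: |R|=0.1380
R=1: x+5/18x²=0 ⇒ x=−18/5=-3.6000; min R=1−1/(4·5/18)=0.1000>−1
Confirm numerically:
  x=-3.306: |R|=0.73001 <1
  x=-3.293: |R|=0.71918 <1
  x=-2.128: |R|=0.12988 <1
  x=-4.046: |R|=1.50125 >1
  x=-3.777: |R|=1.18570 >1
Stable set (-3.6000, 0).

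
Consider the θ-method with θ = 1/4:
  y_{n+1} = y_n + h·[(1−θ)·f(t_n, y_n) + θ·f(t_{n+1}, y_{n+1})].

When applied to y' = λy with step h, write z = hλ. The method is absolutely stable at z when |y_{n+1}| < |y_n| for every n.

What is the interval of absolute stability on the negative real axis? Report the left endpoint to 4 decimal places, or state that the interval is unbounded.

On y'=λy, z=hλ:
  y_{n+1} = y_n + z·[3/4·y_n + 1/4·y_{n+1}] ⇒ (1 − 1/4z)y_{n+1} = (1 + 3/4z)y_n
  so R(z) = (1 + 3/4z)/(1 − 1/4z).

Boundary: |R(x)|=1, x<0.
x=-0.43: |R|=0.6117
R=−1: 1+3/4x = −1+1/4x ⇒ -1/2x=2 ⇒ x=2/(-1/2)=-4.0000
Confirm numerically:
  x=-3.843: |R|=0.95996 <1
  x=-3.761: |R|=0.93841 <1
  x=-3.573: |R|=0.88723 <1
  x=-3.538: |R|=0.87742 <1
  x=-4.596: |R|=1.13867 >1
  x=-4.473: |R|=1.11165 >1
Interval (-4.0000, 0).

(-4.0000, 0).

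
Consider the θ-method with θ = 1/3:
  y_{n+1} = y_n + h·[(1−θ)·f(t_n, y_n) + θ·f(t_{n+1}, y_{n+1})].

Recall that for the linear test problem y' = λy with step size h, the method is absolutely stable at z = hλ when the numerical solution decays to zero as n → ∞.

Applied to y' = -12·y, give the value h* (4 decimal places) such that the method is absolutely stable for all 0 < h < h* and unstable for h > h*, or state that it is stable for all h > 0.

(-6.0000,0); λ=-12 ⇒ h* = (6)/12 = 0.5000.

With y'=λy (z=hλ):
  y_{n+1} = y_n + z·[2/3·y_n + 1/3·y_{n+1}] ⇒ (1 − 1/3z)y_{n+1} = (1 + 2/3z)y_n
  R(z) = (1 + 2/3z)/(1 − 1/3z).

Boundary: |R(x)|=1, x<0.
x=-1.28: |R|=0.1028
R=−1: 1+2/3x = −1+1/3x ⇒ -1/3x=2 ⇒ x=2/(-1/3)=-6.0000
Confirm numerically:
  x=-5.138: |R|=0.89408 <1
  x=-4.952: |R|=0.86821 <1
  x=-4.690: |R|=0.82965 <1
  x=-3.291: |R|=0.56938 <1
  x=-6.479: |R|=1.05053 >1
  x=-6.412: |R|=1.04377 >1
Interval (-6.0000, 0).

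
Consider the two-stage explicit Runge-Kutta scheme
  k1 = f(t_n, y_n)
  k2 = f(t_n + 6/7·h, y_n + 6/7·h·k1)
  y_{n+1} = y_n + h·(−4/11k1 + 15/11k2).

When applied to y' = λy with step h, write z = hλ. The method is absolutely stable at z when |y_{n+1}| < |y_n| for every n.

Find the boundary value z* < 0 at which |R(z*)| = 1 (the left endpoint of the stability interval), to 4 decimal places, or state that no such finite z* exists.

Test eqn y'=λy, z=hλ:
  k1=λy_n ⇒ h·k1=z·y_n;  k2=λ(1+6/7z)y_n ⇒ h·k2=z(1+6/7z)y_n
  y_{n+1}/y_n = 1 − 4/11z + 15/11z(1+6/7z) = 1 + z + 90/77z²
  Hence R(z) = 1 + z + 90/77z².

Boundary: |R(x)|=1, x<0.
x=-0.95: |R|=1.1049
R=1: x+90/77x²=0 ⇒ x=−77/90=-0.8556; min R=1−1/(4·90/77)=0.7861>−1
Confirm numerically:
  x=-0.708: |R|=0.87789 <1
  x=-0.681: |R|=0.86106 <1
  x=-0.558: |R|=0.80593 <1
  x=-0.413: |R|=0.78637 <1
  x=-1.326: |R|=1.72913 >1
  x=-1.250: |R|=1.57630 >1
  x=-0.945: |R|=1.09880 >1
Stable set (-0.8556, 0).

z* = -0.8556.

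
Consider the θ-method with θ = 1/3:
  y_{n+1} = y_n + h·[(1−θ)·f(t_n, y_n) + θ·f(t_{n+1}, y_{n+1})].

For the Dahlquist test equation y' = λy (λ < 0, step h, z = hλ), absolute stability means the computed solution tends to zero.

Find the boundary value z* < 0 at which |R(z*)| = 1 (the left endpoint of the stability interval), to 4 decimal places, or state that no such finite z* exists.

z* = -6.0000.

On y'=λy, z=hλ:
  y_{n+1} = y_n + z·[2/3·y_n + 1/3·y_{n+1}] ⇒ (1 − 1/3z)y_{n+1} = (1 + 2/3z)y_n
  so R(z) = (1 + 2/3z)/(1 − 1/3z).

Need |R(x)|<1, x<0.
x=-1.25: |R|=0.1176
R=−1: 1+2/3x = −1+1/3x ⇒ -1/3x=2 ⇒ x=2/(-1/3)=-6.0000
Confirm numerically:
  x=-5.917: |R|=0.99069 <1
  x=-5.335: |R|=0.92022 <1
  x=-4.913: |R|=0.86263 <1
  x=-4.540: |R|=0.80637 <1
  x=-6.356: |R|=1.03805 >1
  x=-6.099: |R|=1.01088 >1
  x=-6.060: |R|=1.00662 >1
Stable set (-6.0000, 0).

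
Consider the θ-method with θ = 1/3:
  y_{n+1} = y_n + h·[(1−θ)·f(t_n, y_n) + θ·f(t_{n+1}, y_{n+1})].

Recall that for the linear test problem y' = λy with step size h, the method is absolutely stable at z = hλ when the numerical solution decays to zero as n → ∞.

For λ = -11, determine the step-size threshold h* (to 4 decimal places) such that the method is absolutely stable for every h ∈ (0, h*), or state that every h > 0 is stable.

(-6.0000,0); λ=-11 ⇒ h* = (6)/11 = 0.5455.

With y'=λy (z=hλ):
  y_{n+1} = y_n + z·[2/3·y_n + 1/3·y_{n+1}] ⇒ (1 − 1/3z)y_{n+1} = (1 + 2/3z)y_n
  ⇒ R(z) = (1 + 2/3z)/(1 − 1/3z).

Find x<0 with |R(x)|<1.
x=-0.96: |R|=0.2727
R=−1: 1+2/3x = −1+1/3x ⇒ -1/3x=2 ⇒ x=2/(-1/3)=-6.0000
Confirm numerically:
  x=-5.254: |R|=0.90962 <1
  x=-4.556: |R|=0.80889 <1
  x=-3.772: |R|=0.67100 <1
  x=-2.541: |R|=0.37574 <1
  x=-6.378: |R|=1.04031 >1
  x=-6.195: |R|=1.02121 >1
  x=-6.064: |R|=1.00706 >1
Interval (-6.0000, 0).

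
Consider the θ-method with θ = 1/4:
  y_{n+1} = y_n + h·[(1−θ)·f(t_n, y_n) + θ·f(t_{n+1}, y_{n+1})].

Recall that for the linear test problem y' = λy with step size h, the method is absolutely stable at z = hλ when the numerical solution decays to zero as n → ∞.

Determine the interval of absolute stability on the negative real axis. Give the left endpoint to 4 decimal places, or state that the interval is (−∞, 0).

Test eqn y'=λy, z=hλ:
  y_{n+1} = y_n + z·[3/4·y_n + 1/4·y_{n+1}] ⇒ (1 − 1/4z)y_{n+1} = (1 + 3/4z)y_n
  Hence R(z) = (1 + 3/4z)/(1 − 1/4z).

Solve |R(x)|<1 on ℝ⁻.
x=-1.51: |R|=0.0962
R=−1: 1+3/4x = −1+1/4x ⇒ -1/2x=2 ⇒ x=2/(-1/2)=-4.0000
Confirm numerically:
  x=-3.771: |R|=0.94106 <1
  x=-2.717: |R|=0.61798 <1
  x=-2.633: |R|=0.58782 <1
  x=-1.709: |R|=0.19741 <1
  x=-4.545: |R|=1.12756 >1
  x=-4.493: |R|=1.11610 >1
  x=-4.038: |R|=1.00946 >1
Interval (-4.0000, 0).

(-4.0000, 0).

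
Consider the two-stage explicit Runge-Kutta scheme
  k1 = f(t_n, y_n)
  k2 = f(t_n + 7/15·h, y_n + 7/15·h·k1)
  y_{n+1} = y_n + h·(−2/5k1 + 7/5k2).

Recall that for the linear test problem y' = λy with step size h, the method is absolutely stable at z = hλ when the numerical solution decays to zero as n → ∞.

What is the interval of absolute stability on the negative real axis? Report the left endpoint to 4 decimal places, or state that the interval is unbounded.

(-1.5306, 0).

Set f=λy, z=hλ:
  k1=λy_n ⇒ h·k1=z·y_n;  k2=λ(1+7/15z)y_n ⇒ h·k2=z(1+7/15z)y_n
  y_{n+1}/y_n = 1 − 2/5z + 7/5z(1+7/15z) = 1 + z + 49/75z²
  ⇒ R(z) = 1 + z + 49/75z².

Boundary: |R(x)|=1, x<0.
x=-1.42: |R|=0.8974
R=1: x+49/75x²=0 ⇒ x=−75/49=-1.5306; min R=1−1/(4·49/75)=0.6173>−1
Confirm numerically:
  x=-1.241: |R|=0.76519 <1
  x=-1.170: |R|=0.72435 <1
  x=-0.911: |R|=0.63122 <1
  x=-1.907: |R|=1.46894 >1
  x=-1.836: |R|=1.36632 >1
  x=-1.770: |R|=1.27683 >1
Interval (-1.5306, 0).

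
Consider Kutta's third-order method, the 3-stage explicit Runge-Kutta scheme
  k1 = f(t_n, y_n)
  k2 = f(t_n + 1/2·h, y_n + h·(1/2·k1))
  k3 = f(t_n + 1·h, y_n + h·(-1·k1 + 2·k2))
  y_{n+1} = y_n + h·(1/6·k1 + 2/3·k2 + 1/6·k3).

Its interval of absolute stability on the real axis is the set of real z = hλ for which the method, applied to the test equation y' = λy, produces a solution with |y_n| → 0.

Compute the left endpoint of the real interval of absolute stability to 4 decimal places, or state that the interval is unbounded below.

left endpoint -2.5127.

On y'=λy, z=hλ:
  order 3, 3-stage ⇒ R(z)=1+z+z^2/2+z^3/6
  (e.g. R(-1.19)=0.23719, |R|=0.23719)

Solve |R(x)|<1 on ℝ⁻.
x=-1.19: |R|=0.2372
|R(-2.63)|=1.2035 |R(-1.95)|=0.2846 |R(-1.09)|=0.2882
Bisect:
  x_lo=-3.2802 |R|=2.7828  x_hi=-0.2558 |R|=0.7742
  mid=-1.76799 |R|=0.12616 →hi
  mid=-2.52411 |R|=1.01879 →lo
  mid=-2.14605 |R|=0.49057 →hi
  mid=-2.33508 |R|=0.73083 →hi
  mid=-2.42960 |R|=0.86842 →hi
  mid=-2.47685 |R|=0.94196 →hi
  mid=-2.50048 |R|=0.97995 →hi
  ...
  [-2.51285,-2.51267] ⇒ x*=-2.5127
Interval (-2.5127, 0).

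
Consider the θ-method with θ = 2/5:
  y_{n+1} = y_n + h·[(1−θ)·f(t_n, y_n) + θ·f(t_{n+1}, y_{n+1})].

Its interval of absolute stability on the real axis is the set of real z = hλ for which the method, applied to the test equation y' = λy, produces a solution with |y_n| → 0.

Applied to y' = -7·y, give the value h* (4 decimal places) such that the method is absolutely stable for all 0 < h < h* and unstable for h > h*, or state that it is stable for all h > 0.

With y'=λy (z=hλ):
  y_{n+1} = y_n + z·[3/5·y_n + 2/5·y_{n+1}] ⇒ (1 − 2/5z)y_{n+1} = (1 + 3/5z)y_n
  Hence R(z) = (1 + 3/5z)/(1 − 2/5z).

Need |R(x)|<1, x<0.
x=-0.93: |R|=0.3222
R=−1: 1+3/5x = −1+2/5x ⇒ -1/5x=2 ⇒ x=2/(-1/5)=-10.0000
Confirm numerically:
  x=-9.673: |R|=0.98657 <1
  x=-7.258: |R|=0.85950 <1
  x=-6.035: |R|=0.76772 <1
  x=-10.512: |R|=1.01967 >1
  x=-10.491: |R|=1.01890 >1
  x=-10.119: |R|=1.00472 >1
Interval (-10.0000, 0).

(-10.0000,0); λ=-7 ⇒ h* = (10)/7 = 1.4286.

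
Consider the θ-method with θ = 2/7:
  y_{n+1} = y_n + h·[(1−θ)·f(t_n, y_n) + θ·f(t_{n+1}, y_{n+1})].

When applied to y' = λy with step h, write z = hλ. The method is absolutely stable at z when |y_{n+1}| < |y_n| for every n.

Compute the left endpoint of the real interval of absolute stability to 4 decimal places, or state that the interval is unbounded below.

On y'=λy, z=hλ:
  y_{n+1} = y_n + z·[5/7·y_n + 2/7·y_{n+1}] ⇒ (1 − 2/7z)y_{n+1} = (1 + 5/7z)y_n
  Hence R(z) = (1 + 5/7z)/(1 − 2/7z).

Find x<0 with |R(x)|<1.
x=-1.57: |R|=0.0838
R=−1: 1+5/7x = −1+2/7x ⇒ -3/7x=2 ⇒ x=2/(-3/7)=-4.6667
Confirm numerically:
  x=-4.264: |R|=0.92221 <1
  x=-2.680: |R|=0.51780 <1
  x=-2.050: |R|=0.29279 <1
  x=-1.994: |R|=0.27029 <1
  x=-4.922: |R|=1.04548 >1
  x=-4.823: |R|=1.02817 >1
  x=-4.772: |R|=1.01910 >1
Interval (-4.6667, 0).

left endpoint -4.6667.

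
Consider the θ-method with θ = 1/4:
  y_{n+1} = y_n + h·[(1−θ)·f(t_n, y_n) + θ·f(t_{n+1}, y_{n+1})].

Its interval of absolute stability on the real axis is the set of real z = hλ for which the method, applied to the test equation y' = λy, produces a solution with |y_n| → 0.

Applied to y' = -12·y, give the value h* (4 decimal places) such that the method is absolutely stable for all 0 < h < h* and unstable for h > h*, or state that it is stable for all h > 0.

(-4.0000,0); λ=-12 ⇒ h* = (4)/12 = 0.3333.

On y'=λy, z=hλ:
  y_{n+1} = y_n + z·[3/4·y_n + 1/4·y_{n+1}] ⇒ (1 − 1/4z)y_{n+1} = (1 + 3/4z)y_n
  ⇒ R(z) = (1 + 3/4z)/(1 − 1/4z).

Need |R(x)|<1, x<0.
x=-1.02: |R|=0.1873
R=−1: 1+3/4x = −1+1/4x ⇒ -1/2x=2 ⇒ x=2/(-1/2)=-4.0000
Confirm numerically:
  x=-3.774: |R|=0.94186 <1
  x=-3.737: |R|=0.93201 <1
  x=-3.507: |R|=0.86866 <1
  x=-3.005: |R|=0.71592 <1
  x=-4.402: |R|=1.09569 >1
  x=-4.382: |R|=1.09115 >1
Interval (-4.0000, 0).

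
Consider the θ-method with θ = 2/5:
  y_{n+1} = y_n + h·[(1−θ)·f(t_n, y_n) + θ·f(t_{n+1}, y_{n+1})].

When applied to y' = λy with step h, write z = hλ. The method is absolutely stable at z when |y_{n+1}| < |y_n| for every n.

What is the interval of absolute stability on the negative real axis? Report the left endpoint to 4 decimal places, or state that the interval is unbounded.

(-10.0000, 0).

On y'=λy, z=hλ:
  y_{n+1} = y_n + z·[3/5·y_n + 2/5·y_{n+1}] ⇒ (1 − 2/5z)y_{n+1} = (1 + 3/5z)y_n
  so R(z) = (1 + 3/5z)/(1 − 2/5z).

Need |R(x)|<1, x<0.
x=-1.65: |R|=0.0060
R=−1: 1+3/5x = −1+2/5x ⇒ -1/5x=2 ⇒ x=2/(-1/5)=-10.0000
Confirm numerically:
  x=-9.852: |R|=0.99401 <1
  x=-8.173: |R|=0.91441 <1
  x=-5.415: |R|=0.71036 <1
  x=-5.239: |R|=0.69240 <1
  x=-10.485: |R|=1.01868 >1
  x=-10.164: |R|=1.00648 >1
So |R|<1 on (-10.0000, 0).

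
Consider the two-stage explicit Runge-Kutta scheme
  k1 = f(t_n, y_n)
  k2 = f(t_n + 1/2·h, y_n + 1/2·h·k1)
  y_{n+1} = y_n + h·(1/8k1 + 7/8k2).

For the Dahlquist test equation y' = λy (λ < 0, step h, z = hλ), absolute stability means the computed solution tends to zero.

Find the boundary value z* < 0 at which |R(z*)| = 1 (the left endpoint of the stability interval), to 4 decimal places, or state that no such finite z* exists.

z* = -2.2857.

On y'=λy, z=hλ:
  k1=λy_n ⇒ h·k1=z·y_n;  k2=λ(1+1/2z)y_n ⇒ h·k2=z(1+1/2z)y_n
  y_{n+1}/y_n = 1 + 1/8z + 7/8z(1+1/2z) = 1 + z + 7/16z²
  ⇒ R(z) = 1 + z + 7/16z².

Boundary: |R(x)|=1, x<0.
x=-1.76: |R|=0.5952
R=1: x+7/16x²=0 ⇒ x=−16/7=-2.2857; min R=1−1/(4·7/16)=0.4286>−1
Confirm numerically:
  x=-1.762: |R|=0.59628 <1
  x=-1.743: |R|=0.58615 <1
  x=-1.069: |R|=0.43096 <1
  x=-2.822: |R|=1.66211 >1
  x=-2.592: |R|=1.34733 >1
  x=-2.416: |R|=1.13771 >1
So |R|<1 on (-2.2857, 0).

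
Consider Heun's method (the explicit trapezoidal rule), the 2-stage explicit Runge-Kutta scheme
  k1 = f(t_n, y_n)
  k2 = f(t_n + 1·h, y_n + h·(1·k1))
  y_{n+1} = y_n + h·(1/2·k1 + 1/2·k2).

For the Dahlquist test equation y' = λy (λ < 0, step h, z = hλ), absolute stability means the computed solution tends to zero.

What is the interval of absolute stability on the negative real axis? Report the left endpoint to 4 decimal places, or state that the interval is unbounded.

(-2.0000, 0).

Test eqn y'=λy, z=hλ:
  order 2, 2-stage ⇒ R(z)=1+z+z^2/2
  (e.g. R(-1.39)=0.57605, |R|=0.57605)

Solve |R(x)|<1 on ℝ⁻.
x=-1.39: |R|=0.5760
|R(-1.87)|=0.8785 |R(-1.15)|=0.5112 |R(-0.87)|=0.5085
Bisect:
  x_lo=-2.5971 |R|=1.7754  x_hi=-0.3066 |R|=0.7404
  mid=-1.45187 |R|=0.60210 →hi
  mid=-2.02450 |R|=1.02480 →lo
  mid=-1.73819 |R|=0.77246 →hi
  mid=-1.88134 |R|=0.88838 →hi
  mid=-1.95292 |R|=0.95403 →hi
  mid=-1.98871 |R|=0.98877 →hi
  mid=-2.00660 |R|=1.00663 →lo
  mid=-1.99766 |R|=0.99766 →hi
  ...
  [-2.00003,-1.99989] ⇒ x*=-2.0000
Interval (-2.0000, 0).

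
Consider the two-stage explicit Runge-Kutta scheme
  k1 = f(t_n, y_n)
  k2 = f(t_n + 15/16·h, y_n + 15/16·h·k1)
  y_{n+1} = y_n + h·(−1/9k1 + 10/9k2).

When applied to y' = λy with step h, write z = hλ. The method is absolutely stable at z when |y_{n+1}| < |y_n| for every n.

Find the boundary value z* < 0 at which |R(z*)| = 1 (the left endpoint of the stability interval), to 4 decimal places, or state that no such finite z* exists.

z* = -0.9600.

On y'=λy, z=hλ:
  k1=λy_n ⇒ h·k1=z·y_n;  k2=λ(1+15/16z)y_n ⇒ h·k2=z(1+15/16z)y_n
  y_{n+1}/y_n = 1 − 1/9z + 10/9z(1+15/16z) = 1 + z + 25/24z²
  ⇒ R(z) = 1 + z + 25/24z².

Solve |R(x)|<1 on ℝ⁻.
x=-0.78: |R|=0.8538
R=1: x+25/24x²=0 ⇒ x=−24/25=-0.9600; min R=1−1/(4·25/24)=0.7600>−1
Confirm numerically:
  x=-0.689: |R|=0.80550 <1
  x=-0.588: |R|=0.77215 <1
  x=-0.523: |R|=0.76193 <1
  x=-0.445: |R|=0.76128 <1
  x=-1.484: |R|=1.81002 >1
  x=-1.240: |R|=1.36167 >1
  x=-1.038: |R|=1.08434 >1
So |R|<1 on (-0.9600, 0).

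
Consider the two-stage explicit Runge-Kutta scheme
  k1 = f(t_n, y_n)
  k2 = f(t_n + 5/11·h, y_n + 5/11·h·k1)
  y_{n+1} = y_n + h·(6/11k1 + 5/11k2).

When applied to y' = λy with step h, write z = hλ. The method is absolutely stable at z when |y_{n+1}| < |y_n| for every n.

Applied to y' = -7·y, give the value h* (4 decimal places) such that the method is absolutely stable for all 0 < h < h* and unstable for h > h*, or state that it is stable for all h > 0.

Test eqn y'=λy, z=hλ:
  k1=λy_n ⇒ h·k1=z·y_n;  k2=λ(1+5/11z)y_n ⇒ h·k2=z(1+5/11z)y_n
  y_{n+1}/y_n = 1 + 6/11z + 5/11z(1+5/11z) = 1 + z + 25/121z²
  Hence R(z) = 1 + z + 25/121z².

Boundary: |R(x)|=1, x<0.
x=-1.2: |R|=0.0975
R=1: x+25/121x²=0 ⇒ x=−121/25=-4.8400; min R=1−1/(4·25/121)=-0.2100>−1
Confirm numerically:
  x=-4.212: |R|=0.45348 <1
  x=-4.156: |R|=0.41266 <1
  x=-3.232: |R|=0.07377 <1
  x=-2.957: |R|=0.15042 <1
  x=-5.283: |R|=1.48355 >1
  x=-5.240: |R|=1.43306 >1
  x=-4.916: |R|=1.07719 >1
Interval (-4.8400, 0).

(-4.8400,0); λ=-7 ⇒ h* = (121/25)/7 = 0.6914.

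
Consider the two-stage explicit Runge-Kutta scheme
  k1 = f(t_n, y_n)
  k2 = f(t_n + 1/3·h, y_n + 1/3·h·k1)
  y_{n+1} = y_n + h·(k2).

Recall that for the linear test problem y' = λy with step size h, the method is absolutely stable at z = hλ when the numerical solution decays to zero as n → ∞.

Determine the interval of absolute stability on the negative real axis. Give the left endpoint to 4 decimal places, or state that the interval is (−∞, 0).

On y'=λy, z=hλ:
  k1=λy_n ⇒ h·k1=z·y_n;  k2=λ(1+1/3z)y_n ⇒ h·k2=z(1+1/3z)y_n
  y_{n+1}/y_n = 1 + z(1+1/3z) = 1 + z + 1/3z²
  ⇒ R(z) = 1 + z + 1/3z².

Need |R(x)|<1, x<0.
x=-1.61: |R|=0.2540
R=1: x+1/3x²=0 ⇒ x=−3=-3.0000; min R=1−1/(4·1/3)=0.2500>−1
Confirm numerically:
  x=-2.899: |R|=0.90240 <1
  x=-1.789: |R|=0.27784 <1
  x=-1.753: |R|=0.27134 <1
  x=-1.241: |R|=0.27236 <1
  x=-3.370: |R|=1.41563 >1
  x=-3.242: |R|=1.26152 >1
Interval (-3.0000, 0).

(-3.0000, 0).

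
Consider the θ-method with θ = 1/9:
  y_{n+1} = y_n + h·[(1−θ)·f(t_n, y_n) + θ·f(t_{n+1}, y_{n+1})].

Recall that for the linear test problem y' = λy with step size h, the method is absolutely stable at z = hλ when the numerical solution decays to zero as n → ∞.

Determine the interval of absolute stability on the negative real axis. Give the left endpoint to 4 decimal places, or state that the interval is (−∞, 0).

With y'=λy (z=hλ):
  y_{n+1} = y_n + z·[8/9·y_n + 1/9·y_{n+1}] ⇒ (1 − 1/9z)y_{n+1} = (1 + 8/9z)y_n
  so R(z) = (1 + 8/9z)/(1 − 1/9z).

Need |R(x)|<1, x<0.
x=-0.6: |R|=0.4375
R=−1: 1+8/9x = −1+1/9x ⇒ -7/9x=2 ⇒ x=2/(-7/9)=-2.5714
Confirm numerically:
  x=-2.047: |R|=0.66769 <1
  x=-1.544: |R|=0.31791 <1
  x=-1.439: |R|=0.24064 <1
  x=-1.219: |R|=0.07359 <1
  x=-3.107: |R|=1.30966 >1
  x=-2.821: |R|=1.14779 >1
Stable set (-2.5714, 0).

(-2.5714, 0).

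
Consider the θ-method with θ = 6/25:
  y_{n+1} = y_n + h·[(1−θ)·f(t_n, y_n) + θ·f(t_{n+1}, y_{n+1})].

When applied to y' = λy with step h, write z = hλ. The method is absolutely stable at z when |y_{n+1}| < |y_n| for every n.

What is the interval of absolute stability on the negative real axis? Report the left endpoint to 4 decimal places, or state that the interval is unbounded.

Set f=λy, z=hλ:
  y_{n+1} = y_n + z·[19/25·y_n + 6/25·y_{n+1}] ⇒ (1 − 6/25z)y_{n+1} = (1 + 19/25z)y_n
  ⇒ R(z) = (1 + 19/25z)/(1 − 6/25z).

Boundary: |R(x)|=1, x<0.
x=-1.12: |R|=0.1173
R=−1: 1+19/25x = −1+6/25x ⇒ -13/25x=2 ⇒ x=2/(-13/25)=-3.8462
Confirm numerically:
  x=-3.423: |R|=0.87920 <1
  x=-3.079: |R|=0.77060 <1
  x=-2.808: |R|=0.67750 <1
  x=-2.517: |R|=0.56912 <1
  x=-3.918: |R|=1.01925 >1
  x=-3.906: |R|=1.01606 >1
Stable set (-3.8462, 0).

z∈(-3.8462,0).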